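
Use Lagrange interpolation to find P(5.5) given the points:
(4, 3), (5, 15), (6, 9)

Lagrange interpolation formula:
P(x) = Σ yᵢ × Lᵢ(x)
where Lᵢ(x) = Π_{j≠i} (x - xⱼ)/(xᵢ - xⱼ)

L_0(5.5) = (5.5 - 5)/(4 - 5) × (5.5 - 6)/(4 - 6) = -0.125000
L_1(5.5) = (5.5 - 4)/(5 - 4) × (5.5 - 6)/(5 - 6) = 0.750000
L_2(5.5) = (5.5 - 4)/(6 - 4) × (5.5 - 5)/(6 - 5) = 0.375000

P(5.5) = 3×L_0(5.5) + 15×L_1(5.5) + 9×L_2(5.5)
P(5.5) = 14.250000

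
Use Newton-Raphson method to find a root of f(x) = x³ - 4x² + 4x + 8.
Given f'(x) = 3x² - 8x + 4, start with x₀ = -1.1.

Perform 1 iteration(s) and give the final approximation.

f(x) = x³ - 4x² + 4x + 8
f'(x) = 3x² - 8x + 4
x₀ = -1.1

Newton-Raphson formula: x_{n+1} = x_n - f(x_n)/f'(x_n)

Iteration 1:
  f(-1.100000) = -2.571000
  f'(-1.100000) = 16.430000
  x_1 = -1.100000 - (-2.571000)/16.430000 = -0.943518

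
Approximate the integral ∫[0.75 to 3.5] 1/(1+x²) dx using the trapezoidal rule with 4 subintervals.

f(x) = 1/(1+x²)
a = 0.75, b = 3.5, n = 4
h = (b - a)/n = 0.687500

Trapezoidal rule: (h/2)[f(x₀) + 2f(x₁) + 2f(x₂) + ... + f(xₙ)]

x_0 = 0.7500, f(x_0) = 0.640000, coefficient = 1
x_1 = 1.4375, f(x_1) = 0.326115, coefficient = 2
x_2 = 2.1250, f(x_2) = 0.181303, coefficient = 2
x_3 = 2.8125, f(x_3) = 0.112231, coefficient = 2
x_4 = 3.5000, f(x_4) = 0.075472, coefficient = 1

I ≈ (0.687500/2) × 1.954770 = 0.671952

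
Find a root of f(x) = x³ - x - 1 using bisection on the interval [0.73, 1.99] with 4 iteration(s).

f(x) = x³ - x - 1
Initial interval: [0.73, 1.99]

Iteration 1:
  c_1 = (0.730000 + 1.990000)/2 = 1.360000
  f(c_1) = f(1.360000) = 0.155456
  f(a) × f(c) < 0, new interval: [0.730000, 1.360000]
Iteration 2:
  c_2 = (0.730000 + 1.360000)/2 = 1.045000
  f(c_2) = f(1.045000) = -0.903834
  f(a) × f(c) ≥ 0, new interval: [1.045000, 1.360000]
Iteration 3:
  c_3 = (1.045000 + 1.360000)/2 = 1.202500
  f(c_3) = f(1.202500) = -0.463677
  f(a) × f(c) ≥ 0, new interval: [1.202500, 1.360000]
Iteration 4:
  c_4 = (1.202500 + 1.360000)/2 = 1.281250
  f(c_4) = f(1.281250) = -0.177948
  f(a) × f(c) ≥ 0, new interval: [1.281250, 1.360000]

After 4 iteration(s), the approximation is c_4 = 1.281250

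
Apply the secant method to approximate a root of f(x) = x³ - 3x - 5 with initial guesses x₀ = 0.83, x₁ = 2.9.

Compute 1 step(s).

f(x) = x³ - 3x - 5
x₀ = 0.83, x₁ = 2.9

Secant formula: x_{n+1} = x_n - f(x_n)(x_n - x_{n-1})/(f(x_n) - f(x_{n-1}))

Iteration 1:
  f(0.830000) = -6.918213
  f(2.900000) = 10.689000
  x_2 = 2.900000 - 10.689000×(2.900000 - 0.830000)/(10.689000 - (-6.918213))
       = 1.643343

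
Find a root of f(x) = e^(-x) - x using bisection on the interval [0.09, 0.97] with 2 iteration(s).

f(x) = e^(-x) - x
Initial interval: [0.09, 0.97]

Iteration 1:
  c_1 = (0.090000 + 0.970000)/2 = 0.530000
  f(c_1) = f(0.530000) = 0.058605
  f(a) × f(c) ≥ 0, new interval: [0.530000, 0.970000]
Iteration 2:
  c_2 = (0.530000 + 0.970000)/2 = 0.750000
  f(c_2) = f(0.750000) = -0.277633
  f(a) × f(c) < 0, new interval: [0.530000, 0.750000]

After 2 iteration(s), the approximation is c_2 = 0.750000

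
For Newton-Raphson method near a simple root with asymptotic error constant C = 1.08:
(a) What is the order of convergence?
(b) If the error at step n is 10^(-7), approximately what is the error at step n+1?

(a) Newton-Raphson has quadratic (order 2) convergence near simple roots.
    This means |e_{n+1}| ≈ C|e_n|².

(b) With |e_n| = 10^(-7) and C = 1.08:
    |e_{n+1}| ≈ 1.08 × (10^(-7))² = 1.08 × 10^(-14)

(a) 2 (quadratic); (b) |e_{n+1}| ≈ 1.080e-14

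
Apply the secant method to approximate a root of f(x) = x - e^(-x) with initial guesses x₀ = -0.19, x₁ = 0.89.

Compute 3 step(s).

f(x) = x - e^(-x)
x₀ = -0.19, x₁ = 0.89

Secant formula: x_{n+1} = x_n - f(x_n)(x_n - x_{n-1})/(f(x_n) - f(x_{n-1}))

Iteration 1:
  f(-0.190000) = -1.399250
  f(0.890000) = 0.479344
  x_2 = 0.890000 - 0.479344×(0.890000 - (-0.190000))/(0.479344 - (-1.399250))
       = 0.614426
Iteration 2:
  f(0.890000) = 0.479344
  f(0.614426) = 0.073475
  x_3 = 0.614426 - 0.073475×(0.614426 - 0.890000)/(0.073475 - 0.479344)
       = 0.564539
Iteration 3:
  f(0.614426) = 0.073475
  f(0.564539) = -0.004084
  x_4 = 0.564539 - (-0.004084)×(0.564539 - 0.614426)/(-0.004084 - 0.073475)
       = 0.567165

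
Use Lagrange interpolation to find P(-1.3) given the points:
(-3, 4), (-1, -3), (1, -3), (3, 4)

Lagrange interpolation formula:
P(x) = Σ yᵢ × Lᵢ(x)
where Lᵢ(x) = Π_{j≠i} (x - xⱼ)/(xᵢ - xⱼ)

L_0(-1.3) = (-1.3 - (-1))/(-3 - (-1)) × (-1.3 - 1)/(-3 - 1) × (-1.3 - 3)/(-3 - 3) = 0.061813
L_1(-1.3) = (-1.3 - (-3))/(-1 - (-3)) × (-1.3 - 1)/(-1 - 1) × (-1.3 - 3)/(-1 - 3) = 1.050812
L_2(-1.3) = (-1.3 - (-3))/(1 - (-3)) × (-1.3 - (-1))/(1 - (-1)) × (-1.3 - 3)/(1 - 3) = -0.137063
L_3(-1.3) = (-1.3 - (-3))/(3 - (-3)) × (-1.3 - (-1))/(3 - (-1)) × (-1.3 - 1)/(3 - 1) = 0.024438

P(-1.3) = 4×L_0(-1.3) + (-3)×L_1(-1.3) + (-3)×L_2(-1.3) + 4×L_3(-1.3)
P(-1.3) = -2.396250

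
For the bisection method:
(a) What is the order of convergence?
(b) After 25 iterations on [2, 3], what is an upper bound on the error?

(a) Bisection has linear (order 1) convergence; the error is halved each step.

(b) Error bound = (b-a)/2^n = (3 - 2)/2^{25}
    = 1/2^{25}

(a) 1 (linear); (b) error ≤ 2.98e-08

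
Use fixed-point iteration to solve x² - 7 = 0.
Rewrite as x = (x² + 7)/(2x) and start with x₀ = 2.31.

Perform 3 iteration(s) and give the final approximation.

Equation: x² - 7 = 0
Fixed-point form: x = (x² + 7)/(2x)
x₀ = 2.31

x_1 = g(2.310000) = 2.670152
x_2 = g(2.670152) = 2.645863
x_3 = g(2.645863) = 2.645751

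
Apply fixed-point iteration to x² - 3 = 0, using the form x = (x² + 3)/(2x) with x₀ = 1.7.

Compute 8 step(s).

Equation: x² - 3 = 0
Fixed-point form: x = (x² + 3)/(2x)
x₀ = 1.7

x_1 = g(1.700000) = 1.732353
x_2 = g(1.732353) = 1.732051
x_3 = g(1.732051) = 1.732051
x_4 = g(1.732051) = 1.732051
x_5 = g(1.732051) = 1.732051
x_6 = g(1.732051) = 1.732051
x_7 = g(1.732051) = 1.732051
x_8 = g(1.732051) = 1.732051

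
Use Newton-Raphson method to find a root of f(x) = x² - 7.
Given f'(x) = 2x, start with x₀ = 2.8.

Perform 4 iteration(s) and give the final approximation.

f(x) = x² - 7
f'(x) = 2x
x₀ = 2.8

Newton-Raphson formula: x_{n+1} = x_n - f(x_n)/f'(x_n)

Iteration 1:
  f(2.800000) = 0.840000
  f'(2.800000) = 5.600000
  x_1 = 2.800000 - 0.840000/5.600000 = 2.650000
Iteration 2:
  f(2.650000) = 0.022500
  f'(2.650000) = 5.300000
  x_2 = 2.650000 - 0.022500/5.300000 = 2.645755
Iteration 3:
  f(2.645755) = 0.000018
  f'(2.645755) = 5.291509
  x_3 = 2.645755 - 0.000018/5.291509 = 2.645751
Iteration 4:
  f(2.645751) = 0.000000
  f'(2.645751) = 5.291503
  x_4 = 2.645751 - 0.000000/5.291503 = 2.645751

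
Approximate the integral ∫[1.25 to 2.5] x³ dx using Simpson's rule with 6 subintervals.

f(x) = x³
a = 1.25, b = 2.5, n = 6
h = (b - a)/n = 0.208333

Simpson's rule: (h/3)[f(x₀) + 4f(x₁) + 2f(x₂) + ... + f(xₙ)]

x_0 = 1.2500, f(x_0) = 1.953125, coefficient = 1
x_1 = 1.4583, f(x_1) = 3.101490, coefficient = 4
x_2 = 1.6667, f(x_2) = 4.629630, coefficient = 2
x_3 = 1.8750, f(x_3) = 6.591797, coefficient = 4
x_4 = 2.0833, f(x_4) = 9.042245, coefficient = 2
x_5 = 2.2917, f(x_5) = 12.035229, coefficient = 4
x_6 = 2.5000, f(x_6) = 15.625000, coefficient = 1

I ≈ (0.208333/3) × 131.835938 = 9.155273
Exact value: 9.155273
Error: 0.000000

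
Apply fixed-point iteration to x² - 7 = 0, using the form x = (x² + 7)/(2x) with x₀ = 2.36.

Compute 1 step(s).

Equation: x² - 7 = 0
Fixed-point form: x = (x² + 7)/(2x)
x₀ = 2.36

x_1 = g(2.360000) = 2.663051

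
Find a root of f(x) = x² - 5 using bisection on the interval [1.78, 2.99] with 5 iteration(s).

f(x) = x² - 5
Initial interval: [1.78, 2.99]

Iteration 1:
  c_1 = (1.780000 + 2.990000)/2 = 2.385000
  f(c_1) = f(2.385000) = 0.688225
  f(a) × f(c) < 0, new interval: [1.780000, 2.385000]
Iteration 2:
  c_2 = (1.780000 + 2.385000)/2 = 2.082500
  f(c_2) = f(2.082500) = -0.663194
  f(a) × f(c) ≥ 0, new interval: [2.082500, 2.385000]
Iteration 3:
  c_3 = (2.082500 + 2.385000)/2 = 2.233750
  f(c_3) = f(2.233750) = -0.010361
  f(a) × f(c) ≥ 0, new interval: [2.233750, 2.385000]
Iteration 4:
  c_4 = (2.233750 + 2.385000)/2 = 2.309375
  f(c_4) = f(2.309375) = 0.333213
  f(a) × f(c) < 0, new interval: [2.233750, 2.309375]
Iteration 5:
  c_5 = (2.233750 + 2.309375)/2 = 2.271562
  f(c_5) = f(2.271562) = 0.159996
  f(a) × f(c) < 0, new interval: [2.233750, 2.271562]

After 5 iteration(s), the approximation is c_5 = 2.271562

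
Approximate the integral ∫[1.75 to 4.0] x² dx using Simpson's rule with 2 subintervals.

f(x) = x²
a = 1.75, b = 4.0, n = 2
h = (b - a)/n = 1.125000

Simpson's rule: (h/3)[f(x₀) + 4f(x₁) + 2f(x₂) + ... + f(xₙ)]

x_0 = 1.7500, f(x_0) = 3.062500, coefficient = 1
x_1 = 2.8750, f(x_1) = 8.265625, coefficient = 4
x_2 = 4.0000, f(x_2) = 16.000000, coefficient = 1

I ≈ (1.125000/3) × 52.125000 = 19.546875
Exact value: 19.546875
Error: 0.000000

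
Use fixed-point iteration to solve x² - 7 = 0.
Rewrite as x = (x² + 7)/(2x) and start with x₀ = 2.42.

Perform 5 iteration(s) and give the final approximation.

Equation: x² - 7 = 0
Fixed-point form: x = (x² + 7)/(2x)
x₀ = 2.42

x_1 = g(2.420000) = 2.656281
x_2 = g(2.656281) = 2.645772
x_3 = g(2.645772) = 2.645751
x_4 = g(2.645751) = 2.645751
x_5 = g(2.645751) = 2.645751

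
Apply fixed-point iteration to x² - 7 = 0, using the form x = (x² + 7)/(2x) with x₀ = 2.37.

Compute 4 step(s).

Equation: x² - 7 = 0
Fixed-point form: x = (x² + 7)/(2x)
x₀ = 2.37

x_1 = g(2.370000) = 2.661793
x_2 = g(2.661793) = 2.645800
x_3 = g(2.645800) = 2.645751
x_4 = g(2.645751) = 2.645751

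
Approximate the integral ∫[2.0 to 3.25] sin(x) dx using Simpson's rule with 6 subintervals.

f(x) = sin(x)
a = 2.0, b = 3.25, n = 6
h = (b - a)/n = 0.208333

Simpson's rule: (h/3)[f(x₀) + 4f(x₁) + 2f(x₂) + ... + f(xₙ)]

x_0 = 2.0000, f(x_0) = 0.909297, coefficient = 1
x_1 = 2.2083, f(x_1) = 0.803564, coefficient = 4
x_2 = 2.4167, f(x_2) = 0.663080, coefficient = 2
x_3 = 2.6250, f(x_3) = 0.493920, coefficient = 4
x_4 = 2.8333, f(x_4) = 0.303400, coefficient = 2
x_5 = 3.0417, f(x_5) = 0.099760, coefficient = 4
x_6 = 3.2500, f(x_6) = -0.108195, coefficient = 1

I ≈ (0.208333/3) × 8.323040 = 0.577989
Exact value: 0.577983
Error: 0.000006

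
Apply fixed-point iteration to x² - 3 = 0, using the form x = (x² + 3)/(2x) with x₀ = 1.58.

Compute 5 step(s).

Equation: x² - 3 = 0
Fixed-point form: x = (x² + 3)/(2x)
x₀ = 1.58

x_1 = g(1.580000) = 1.739367
x_2 = g(1.739367) = 1.732066
x_3 = g(1.732066) = 1.732051
x_4 = g(1.732051) = 1.732051
x_5 = g(1.732051) = 1.732051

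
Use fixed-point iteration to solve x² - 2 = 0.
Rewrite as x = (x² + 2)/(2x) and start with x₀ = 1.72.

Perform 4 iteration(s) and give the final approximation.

Equation: x² - 2 = 0
Fixed-point form: x = (x² + 2)/(2x)
x₀ = 1.72

x_1 = g(1.720000) = 1.441395
x_2 = g(1.441395) = 1.414470
x_3 = g(1.414470) = 1.414214
x_4 = g(1.414214) = 1.414214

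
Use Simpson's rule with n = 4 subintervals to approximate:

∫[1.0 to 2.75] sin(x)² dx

f(x) = sin(x)²
a = 1.0, b = 2.75, n = 4
h = (b - a)/n = 0.437500

Simpson's rule: (h/3)[f(x₀) + 4f(x₁) + 2f(x₂) + ... + f(xₙ)]

x_0 = 1.0000, f(x_0) = 0.708073, coefficient = 1
x_1 = 1.4375, f(x_1) = 0.982337, coefficient = 4
x_2 = 1.8750, f(x_2) = 0.910280, coefficient = 2
x_3 = 2.3125, f(x_3) = 0.543639, coefficient = 4
x_4 = 2.7500, f(x_4) = 0.145665, coefficient = 1

I ≈ (0.437500/3) × 8.778202 = 1.280154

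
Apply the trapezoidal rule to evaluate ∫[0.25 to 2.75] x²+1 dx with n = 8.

f(x) = x²+1
a = 0.25, b = 2.75, n = 8
h = (b - a)/n = 0.312500

Trapezoidal rule: (h/2)[f(x₀) + 2f(x₁) + 2f(x₂) + ... + f(xₙ)]

x_0 = 0.2500, f(x_0) = 1.062500, coefficient = 1
x_1 = 0.5625, f(x_1) = 1.316406, coefficient = 2
x_2 = 0.8750, f(x_2) = 1.765625, coefficient = 2
x_3 = 1.1875, f(x_3) = 2.410156, coefficient = 2
x_4 = 1.5000, f(x_4) = 3.250000, coefficient = 2
x_5 = 1.8125, f(x_5) = 4.285156, coefficient = 2
x_6 = 2.1250, f(x_6) = 5.515625, coefficient = 2
x_7 = 2.4375, f(x_7) = 6.941406, coefficient = 2
x_8 = 2.7500, f(x_8) = 8.562500, coefficient = 1

I ≈ (0.312500/2) × 60.593750 = 9.467773
Exact value: 9.427083
Error: 0.040690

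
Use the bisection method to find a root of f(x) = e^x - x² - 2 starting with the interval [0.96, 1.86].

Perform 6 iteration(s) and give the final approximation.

f(x) = e^x - x² - 2
Initial interval: [0.96, 1.86]

Iteration 1:
  c_1 = (0.960000 + 1.860000)/2 = 1.410000
  f(c_1) = f(1.410000) = 0.107855
  f(a) × f(c) < 0, new interval: [0.960000, 1.410000]
Iteration 2:
  c_2 = (0.960000 + 1.410000)/2 = 1.185000
  f(c_2) = f(1.185000) = -0.133538
  f(a) × f(c) ≥ 0, new interval: [1.185000, 1.410000]
Iteration 3:
  c_3 = (1.185000 + 1.410000)/2 = 1.297500
  f(c_3) = f(1.297500) = -0.023371
  f(a) × f(c) ≥ 0, new interval: [1.297500, 1.410000]
Iteration 4:
  c_4 = (1.297500 + 1.410000)/2 = 1.353750
  f(c_4) = f(1.353750) = 0.039279
  f(a) × f(c) < 0, new interval: [1.297500, 1.353750]
Iteration 5:
  c_5 = (1.297500 + 1.353750)/2 = 1.325625
  f(c_5) = f(1.325625) = 0.007256
  f(a) × f(c) < 0, new interval: [1.297500, 1.325625]
Iteration 6:
  c_6 = (1.297500 + 1.325625)/2 = 1.311562
  f(c_6) = f(1.311562) = -0.008227
  f(a) × f(c) ≥ 0, new interval: [1.311562, 1.325625]

After 6 iteration(s), the approximation is c_6 = 1.311562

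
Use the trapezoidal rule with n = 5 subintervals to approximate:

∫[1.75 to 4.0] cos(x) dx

f(x) = cos(x)
a = 1.75, b = 4.0, n = 5
h = (b - a)/n = 0.450000

Trapezoidal rule: (h/2)[f(x₀) + 2f(x₁) + 2f(x₂) + ... + f(xₙ)]

x_0 = 1.7500, f(x_0) = -0.178246, coefficient = 1
x_1 = 2.2000, f(x_1) = -0.588501, coefficient = 2
x_2 = 2.6500, f(x_2) = -0.881582, coefficient = 2
x_3 = 3.1000, f(x_3) = -0.999135, coefficient = 2
x_4 = 3.5500, f(x_4) = -0.917755, coefficient = 2
x_5 = 4.0000, f(x_5) = -0.653644, coefficient = 1

I ≈ (0.450000/2) × -7.605836 = -1.711313
Exact value: -1.740788
Error: 0.029475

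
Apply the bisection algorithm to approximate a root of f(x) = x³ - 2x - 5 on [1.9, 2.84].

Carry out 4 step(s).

f(x) = x³ - 2x - 5
Initial interval: [1.9, 2.84]

Iteration 1:
  c_1 = (1.900000 + 2.840000)/2 = 2.370000
  f(c_1) = f(2.370000) = 3.572053
  f(a) × f(c) < 0, new interval: [1.900000, 2.370000]
Iteration 2:
  c_2 = (1.900000 + 2.370000)/2 = 2.135000
  f(c_2) = f(2.135000) = 0.461810
  f(a) × f(c) < 0, new interval: [1.900000, 2.135000]
Iteration 3:
  c_3 = (1.900000 + 2.135000)/2 = 2.017500
  f(c_3) = f(2.017500) = -0.823157
  f(a) × f(c) ≥ 0, new interval: [2.017500, 2.135000]
Iteration 4:
  c_4 = (2.017500 + 2.135000)/2 = 2.076250
  f(c_4) = f(2.076250) = -0.202172
  f(a) × f(c) ≥ 0, new interval: [2.076250, 2.135000]

After 4 iteration(s), the approximation is c_4 = 2.076250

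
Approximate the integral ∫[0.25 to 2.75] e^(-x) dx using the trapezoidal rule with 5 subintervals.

f(x) = e^(-x)
a = 0.25, b = 2.75, n = 5
h = (b - a)/n = 0.500000

Trapezoidal rule: (h/2)[f(x₀) + 2f(x₁) + 2f(x₂) + ... + f(xₙ)]

x_0 = 0.2500, f(x_0) = 0.778801, coefficient = 1
x_1 = 0.7500, f(x_1) = 0.472367, coefficient = 2
x_2 = 1.2500, f(x_2) = 0.286505, coefficient = 2
x_3 = 1.7500, f(x_3) = 0.173774, coefficient = 2
x_4 = 2.2500, f(x_4) = 0.105399, coefficient = 2
x_5 = 2.7500, f(x_5) = 0.063928, coefficient = 1

I ≈ (0.500000/2) × 2.918818 = 0.729704
Exact value: 0.714873
Error: 0.014831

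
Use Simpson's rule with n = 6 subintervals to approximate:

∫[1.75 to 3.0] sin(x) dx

f(x) = sin(x)
a = 1.75, b = 3.0, n = 6
h = (b - a)/n = 0.208333

Simpson's rule: (h/3)[f(x₀) + 4f(x₁) + 2f(x₂) + ... + f(xₙ)]

x_0 = 1.7500, f(x_0) = 0.983986, coefficient = 1
x_1 = 1.9583, f(x_1) = 0.925843, coefficient = 4
x_2 = 2.1667, f(x_2) = 0.827660, coefficient = 2
x_3 = 2.3750, f(x_3) = 0.693685, coefficient = 4
x_4 = 2.5833, f(x_4) = 0.529711, coefficient = 2
x_5 = 2.7917, f(x_5) = 0.342828, coefficient = 4
x_6 = 3.0000, f(x_6) = 0.141120, coefficient = 1

I ≈ (0.208333/3) × 11.689272 = 0.811755
Exact value: 0.811746
Error: 0.000009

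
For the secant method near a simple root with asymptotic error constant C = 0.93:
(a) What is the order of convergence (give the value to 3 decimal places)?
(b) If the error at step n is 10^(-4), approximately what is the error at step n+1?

(a) Secant method has superlinear convergence with order φ = (1+√5)/2 ≈ 1.618.
    This means |e_{n+1}| ≈ C|e_n|^1.618.

(b) With |e_n| = 10^(-4) and C = 0.93:
    |e_{n+1}| ≈ 0.93 × (10^(-4))^1.618 = 0.93 × 10^(-6.47)

(a) ≈ 1.618 (golden ratio); (b) |e_{n+1}| ≈ 3.136e-07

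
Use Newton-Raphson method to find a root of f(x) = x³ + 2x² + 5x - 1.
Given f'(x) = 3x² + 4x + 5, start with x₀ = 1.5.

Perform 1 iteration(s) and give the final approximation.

f(x) = x³ + 2x² + 5x - 1
f'(x) = 3x² + 4x + 5
x₀ = 1.5

Newton-Raphson formula: x_{n+1} = x_n - f(x_n)/f'(x_n)

Iteration 1:
  f(1.500000) = 14.375000
  f'(1.500000) = 17.750000
  x_1 = 1.500000 - 14.375000/17.750000 = 0.690141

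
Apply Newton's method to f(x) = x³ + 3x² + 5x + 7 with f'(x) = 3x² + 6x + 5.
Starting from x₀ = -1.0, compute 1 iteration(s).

f(x) = x³ + 3x² + 5x + 7
f'(x) = 3x² + 6x + 5
x₀ = -1.0

Newton-Raphson formula: x_{n+1} = x_n - f(x_n)/f'(x_n)

Iteration 1:
  f(-1.000000) = 4.000000
  f'(-1.000000) = 2.000000
  x_1 = -1.000000 - 4.000000/2.000000 = -3.000000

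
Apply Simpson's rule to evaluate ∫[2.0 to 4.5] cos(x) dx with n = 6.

f(x) = cos(x)
a = 2.0, b = 4.5, n = 6
h = (b - a)/n = 0.416667

Simpson's rule: (h/3)[f(x₀) + 4f(x₁) + 2f(x₂) + ... + f(xₙ)]

x_0 = 2.0000, f(x_0) = -0.416147, coefficient = 1
x_1 = 2.4167, f(x_1) = -0.748549, coefficient = 4
x_2 = 2.8333, f(x_2) = -0.952863, coefficient = 2
x_3 = 3.2500, f(x_3) = -0.994130, coefficient = 4
x_4 = 3.6667, f(x_4) = -0.865287, coefficient = 2
x_5 = 4.0833, f(x_5) = -0.588381, coefficient = 4
x_6 = 4.5000, f(x_6) = -0.210796, coefficient = 1

I ≈ (0.416667/3) × -13.587481 = -1.887150
Exact value: -1.886828
Error: 0.000323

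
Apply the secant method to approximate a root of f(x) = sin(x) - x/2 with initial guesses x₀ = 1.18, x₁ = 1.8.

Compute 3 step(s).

f(x) = sin(x) - x/2
x₀ = 1.18, x₁ = 1.8

Secant formula: x_{n+1} = x_n - f(x_n)(x_n - x_{n-1})/(f(x_n) - f(x_{n-1}))

Iteration 1:
  f(1.180000) = 0.334606
  f(1.800000) = 0.073848
  x_2 = 1.800000 - 0.073848×(1.800000 - 1.180000)/(0.073848 - 0.334606)
       = 1.975586
Iteration 2:
  f(1.800000) = 0.073848
  f(1.975586) = -0.068608
  x_3 = 1.975586 - (-0.068608)×(1.975586 - 1.800000)/(-0.068608 - 0.073848)
       = 1.891022
Iteration 3:
  f(1.975586) = -0.068608
  f(1.891022) = 0.003653
  x_4 = 1.891022 - 0.003653×(1.891022 - 1.975586)/(0.003653 - (-0.068608))
       = 1.895297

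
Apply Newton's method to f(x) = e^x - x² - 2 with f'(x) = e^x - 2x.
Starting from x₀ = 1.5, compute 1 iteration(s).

f(x) = e^x - x² - 2
f'(x) = e^x - 2x
x₀ = 1.5

Newton-Raphson formula: x_{n+1} = x_n - f(x_n)/f'(x_n)

Iteration 1:
  f(1.500000) = 0.231689
  f'(1.500000) = 1.481689
  x_1 = 1.500000 - 0.231689/1.481689 = 1.343632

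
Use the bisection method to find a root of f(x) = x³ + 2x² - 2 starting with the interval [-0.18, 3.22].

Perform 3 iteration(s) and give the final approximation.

f(x) = x³ + 2x² - 2
Initial interval: [-0.18, 3.22]

Iteration 1:
  c_1 = (-0.180000 + 3.220000)/2 = 1.520000
  f(c_1) = f(1.520000) = 6.132608
  f(a) × f(c) < 0, new interval: [-0.180000, 1.520000]
Iteration 2:
  c_2 = (-0.180000 + 1.520000)/2 = 0.670000
  f(c_2) = f(0.670000) = -0.801437
  f(a) × f(c) ≥ 0, new interval: [0.670000, 1.520000]
Iteration 3:
  c_3 = (0.670000 + 1.520000)/2 = 1.095000
  f(c_3) = f(1.095000) = 1.710982
  f(a) × f(c) < 0, new interval: [0.670000, 1.095000]

After 3 iteration(s), the approximation is c_3 = 1.095000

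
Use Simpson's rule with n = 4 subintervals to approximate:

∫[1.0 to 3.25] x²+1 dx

f(x) = x²+1
a = 1.0, b = 3.25, n = 4
h = (b - a)/n = 0.562500

Simpson's rule: (h/3)[f(x₀) + 4f(x₁) + 2f(x₂) + ... + f(xₙ)]

x_0 = 1.0000, f(x_0) = 2.000000, coefficient = 1
x_1 = 1.5625, f(x_1) = 3.441406, coefficient = 4
x_2 = 2.1250, f(x_2) = 5.515625, coefficient = 2
x_3 = 2.6875, f(x_3) = 8.222656, coefficient = 4
x_4 = 3.2500, f(x_4) = 11.562500, coefficient = 1

I ≈ (0.562500/3) × 71.250000 = 13.359375
Exact value: 13.359375
Error: 0.000000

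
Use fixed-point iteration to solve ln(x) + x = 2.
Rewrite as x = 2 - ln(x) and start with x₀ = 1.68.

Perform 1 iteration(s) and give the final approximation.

Equation: ln(x) + x = 2
Fixed-point form: x = 2 - ln(x)
x₀ = 1.68

x_1 = g(1.680000) = 1.481206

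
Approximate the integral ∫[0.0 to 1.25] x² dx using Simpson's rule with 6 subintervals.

f(x) = x²
a = 0.0, b = 1.25, n = 6
h = (b - a)/n = 0.208333

Simpson's rule: (h/3)[f(x₀) + 4f(x₁) + 2f(x₂) + ... + f(xₙ)]

x_0 = 0.0000, f(x_0) = 0.000000, coefficient = 1
x_1 = 0.2083, f(x_1) = 0.043403, coefficient = 4
x_2 = 0.4167, f(x_2) = 0.173611, coefficient = 2
x_3 = 0.6250, f(x_3) = 0.390625, coefficient = 4
x_4 = 0.8333, f(x_4) = 0.694444, coefficient = 2
x_5 = 1.0417, f(x_5) = 1.085069, coefficient = 4
x_6 = 1.2500, f(x_6) = 1.562500, coefficient = 1

I ≈ (0.208333/3) × 9.375000 = 0.651042
Exact value: 0.651042
Error: 0.000000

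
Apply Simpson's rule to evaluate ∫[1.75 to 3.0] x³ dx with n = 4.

f(x) = x³
a = 1.75, b = 3.0, n = 4
h = (b - a)/n = 0.312500

Simpson's rule: (h/3)[f(x₀) + 4f(x₁) + 2f(x₂) + ... + f(xₙ)]

x_0 = 1.7500, f(x_0) = 5.359375, coefficient = 1
x_1 = 2.0625, f(x_1) = 8.773682, coefficient = 4
x_2 = 2.3750, f(x_2) = 13.396484, coefficient = 2
x_3 = 2.6875, f(x_3) = 19.410889, coefficient = 4
x_4 = 3.0000, f(x_4) = 27.000000, coefficient = 1

I ≈ (0.312500/3) × 171.890625 = 17.905273
Exact value: 17.905273
Error: 0.000000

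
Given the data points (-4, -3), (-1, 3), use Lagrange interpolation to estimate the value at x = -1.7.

Lagrange interpolation formula:
P(x) = Σ yᵢ × Lᵢ(x)
where Lᵢ(x) = Π_{j≠i} (x - xⱼ)/(xᵢ - xⱼ)

L_0(-1.7) = (-1.7 - (-1))/(-4 - (-1)) = 0.233333
L_1(-1.7) = (-1.7 - (-4))/(-1 - (-4)) = 0.766667

P(-1.7) = (-3)×L_0(-1.7) + 3×L_1(-1.7)
P(-1.7) = 1.600000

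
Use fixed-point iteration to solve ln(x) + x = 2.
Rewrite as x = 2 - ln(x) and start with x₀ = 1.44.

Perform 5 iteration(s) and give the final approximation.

Equation: ln(x) + x = 2
Fixed-point form: x = 2 - ln(x)
x₀ = 1.44

x_1 = g(1.440000) = 1.635357
x_2 = g(1.635357) = 1.508139
x_3 = g(1.508139) = 1.589124
x_4 = g(1.589124) = 1.536817
x_5 = g(1.536817) = 1.570286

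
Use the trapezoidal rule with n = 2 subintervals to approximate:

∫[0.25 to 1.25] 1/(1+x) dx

f(x) = 1/(1+x)
a = 0.25, b = 1.25, n = 2
h = (b - a)/n = 0.500000

Trapezoidal rule: (h/2)[f(x₀) + 2f(x₁) + 2f(x₂) + ... + f(xₙ)]

x_0 = 0.2500, f(x_0) = 0.800000, coefficient = 1
x_1 = 0.7500, f(x_1) = 0.571429, coefficient = 2
x_2 = 1.2500, f(x_2) = 0.444444, coefficient = 1

I ≈ (0.500000/2) × 2.387302 = 0.596825
Exact value: 0.587787
Error: 0.009039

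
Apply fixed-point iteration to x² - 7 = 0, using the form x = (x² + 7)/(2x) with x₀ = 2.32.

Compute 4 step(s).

Equation: x² - 7 = 0
Fixed-point form: x = (x² + 7)/(2x)
x₀ = 2.32

x_1 = g(2.320000) = 2.668621
x_2 = g(2.668621) = 2.645849
x_3 = g(2.645849) = 2.645751
x_4 = g(2.645751) = 2.645751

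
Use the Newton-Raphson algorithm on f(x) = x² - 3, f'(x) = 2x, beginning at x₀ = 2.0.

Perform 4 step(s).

f(x) = x² - 3
f'(x) = 2x
x₀ = 2.0

Newton-Raphson formula: x_{n+1} = x_n - f(x_n)/f'(x_n)

Iteration 1:
  f(2.000000) = 1.000000
  f'(2.000000) = 4.000000
  x_1 = 2.000000 - 1.000000/4.000000 = 1.750000
Iteration 2:
  f(1.750000) = 0.062500
  f'(1.750000) = 3.500000
  x_2 = 1.750000 - 0.062500/3.500000 = 1.732143
Iteration 3:
  f(1.732143) = 0.000319
  f'(1.732143) = 3.464286
  x_3 = 1.732143 - 0.000319/3.464286 = 1.732051
Iteration 4:
  f(1.732051) = 0.000000
  f'(1.732051) = 3.464102
  x_4 = 1.732051 - 0.000000/3.464102 = 1.732051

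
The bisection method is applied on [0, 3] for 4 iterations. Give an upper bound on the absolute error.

Bisection error bound: |error| ≤ (b-a)/2^n
|error| ≤ (3 - 0)/2^4 = 3/2^4
|error| ≤ 0.1875000000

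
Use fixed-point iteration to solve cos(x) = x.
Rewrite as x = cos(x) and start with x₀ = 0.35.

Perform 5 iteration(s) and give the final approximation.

Equation: cos(x) = x
Fixed-point form: x = cos(x)
x₀ = 0.35

x_1 = g(0.350000) = 0.939373
x_2 = g(0.939373) = 0.590294
x_3 = g(0.590294) = 0.830777
x_4 = g(0.830777) = 0.674302
x_5 = g(0.674302) = 0.781143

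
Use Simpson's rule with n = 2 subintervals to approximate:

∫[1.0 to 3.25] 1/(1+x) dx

f(x) = 1/(1+x)
a = 1.0, b = 3.25, n = 2
h = (b - a)/n = 1.125000

Simpson's rule: (h/3)[f(x₀) + 4f(x₁) + 2f(x₂) + ... + f(xₙ)]

x_0 = 1.0000, f(x_0) = 0.500000, coefficient = 1
x_1 = 2.1250, f(x_1) = 0.320000, coefficient = 4
x_2 = 3.2500, f(x_2) = 0.235294, coefficient = 1

I ≈ (1.125000/3) × 2.015294 = 0.755735
Exact value: 0.753772
Error: 0.001963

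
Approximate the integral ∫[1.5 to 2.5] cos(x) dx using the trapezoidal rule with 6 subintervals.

f(x) = cos(x)
a = 1.5, b = 2.5, n = 6
h = (b - a)/n = 0.166667

Trapezoidal rule: (h/2)[f(x₀) + 2f(x₁) + 2f(x₂) + ... + f(xₙ)]

x_0 = 1.5000, f(x_0) = 0.070737, coefficient = 1
x_1 = 1.6667, f(x_1) = -0.095724, coefficient = 2
x_2 = 1.8333, f(x_2) = -0.259531, coefficient = 2
x_3 = 2.0000, f(x_3) = -0.416147, coefficient = 2
x_4 = 2.1667, f(x_4) = -0.561229, coefficient = 2
x_5 = 2.3333, f(x_5) = -0.690758, coefficient = 2
x_6 = 2.5000, f(x_6) = -0.801144, coefficient = 1

I ≈ (0.166667/2) × -4.777185 = -0.398099
Exact value: -0.399023
Error: 0.000924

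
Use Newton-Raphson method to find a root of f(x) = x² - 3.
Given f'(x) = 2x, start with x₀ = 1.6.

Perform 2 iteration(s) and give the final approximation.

f(x) = x² - 3
f'(x) = 2x
x₀ = 1.6

Newton-Raphson formula: x_{n+1} = x_n - f(x_n)/f'(x_n)

Iteration 1:
  f(1.600000) = -0.440000
  f'(1.600000) = 3.200000
  x_1 = 1.600000 - (-0.440000)/3.200000 = 1.737500
Iteration 2:
  f(1.737500) = 0.018906
  f'(1.737500) = 3.475000
  x_2 = 1.737500 - 0.018906/3.475000 = 1.732059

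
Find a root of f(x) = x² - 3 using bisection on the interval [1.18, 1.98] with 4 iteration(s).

f(x) = x² - 3
Initial interval: [1.18, 1.98]

Iteration 1:
  c_1 = (1.180000 + 1.980000)/2 = 1.580000
  f(c_1) = f(1.580000) = -0.503600
  f(a) × f(c) ≥ 0, new interval: [1.580000, 1.980000]
Iteration 2:
  c_2 = (1.580000 + 1.980000)/2 = 1.780000
  f(c_2) = f(1.780000) = 0.168400
  f(a) × f(c) < 0, new interval: [1.580000, 1.780000]
Iteration 3:
  c_3 = (1.580000 + 1.780000)/2 = 1.680000
  f(c_3) = f(1.680000) = -0.177600
  f(a) × f(c) ≥ 0, new interval: [1.680000, 1.780000]
Iteration 4:
  c_4 = (1.680000 + 1.780000)/2 = 1.730000
  f(c_4) = f(1.730000) = -0.007100
  f(a) × f(c) ≥ 0, new interval: [1.730000, 1.780000]

After 4 iteration(s), the approximation is c_4 = 1.730000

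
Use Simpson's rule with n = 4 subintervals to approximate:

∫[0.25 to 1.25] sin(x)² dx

f(x) = sin(x)²
a = 0.25, b = 1.25, n = 4
h = (b - a)/n = 0.250000

Simpson's rule: (h/3)[f(x₀) + 4f(x₁) + 2f(x₂) + ... + f(xₙ)]

x_0 = 0.2500, f(x_0) = 0.061209, coefficient = 1
x_1 = 0.5000, f(x_1) = 0.229849, coefficient = 4
x_2 = 0.7500, f(x_2) = 0.464631, coefficient = 2
x_3 = 1.0000, f(x_3) = 0.708073, coefficient = 4
x_4 = 1.2500, f(x_4) = 0.900572, coefficient = 1

I ≈ (0.250000/3) × 5.642732 = 0.470228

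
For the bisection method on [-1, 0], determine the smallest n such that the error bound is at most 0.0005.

We need (b-a)/2^n ≤ 0.0005
(0 - (-1))/2^n ≤ 0.0005
1/2^n ≤ 0.0005
2^n ≥ 2000
n ≥ log₂(2000) = 10.97
n ≥ 11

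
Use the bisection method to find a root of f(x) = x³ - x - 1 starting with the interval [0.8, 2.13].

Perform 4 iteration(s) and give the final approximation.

f(x) = x³ - x - 1
Initial interval: [0.8, 2.13]

Iteration 1:
  c_1 = (0.800000 + 2.130000)/2 = 1.465000
  f(c_1) = f(1.465000) = 0.679220
  f(a) × f(c) < 0, new interval: [0.800000, 1.465000]
Iteration 2:
  c_2 = (0.800000 + 1.465000)/2 = 1.132500
  f(c_2) = f(1.132500) = -0.680005
  f(a) × f(c) ≥ 0, new interval: [1.132500, 1.465000]
Iteration 3:
  c_3 = (1.132500 + 1.465000)/2 = 1.298750
  f(c_3) = f(1.298750) = -0.108081
  f(a) × f(c) ≥ 0, new interval: [1.298750, 1.465000]
Iteration 4:
  c_4 = (1.298750 + 1.465000)/2 = 1.381875
  f(c_4) = f(1.381875) = 0.256924
  f(a) × f(c) < 0, new interval: [1.298750, 1.381875]

After 4 iteration(s), the approximation is c_4 = 1.381875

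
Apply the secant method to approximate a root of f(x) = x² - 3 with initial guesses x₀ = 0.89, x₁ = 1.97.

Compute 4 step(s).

f(x) = x² - 3
x₀ = 0.89, x₁ = 1.97

Secant formula: x_{n+1} = x_n - f(x_n)(x_n - x_{n-1})/(f(x_n) - f(x_{n-1}))

Iteration 1:
  f(0.890000) = -2.207900
  f(1.970000) = 0.880900
  x_2 = 1.970000 - 0.880900×(1.970000 - 0.890000)/(0.880900 - (-2.207900))
       = 1.661993
Iteration 2:
  f(1.970000) = 0.880900
  f(1.661993) = -0.237779
  x_3 = 1.661993 - (-0.237779)×(1.661993 - 1.970000)/(-0.237779 - 0.880900)
       = 1.727461
Iteration 3:
  f(1.661993) = -0.237779
  f(1.727461) = -0.015879
  x_4 = 1.727461 - (-0.015879)×(1.727461 - 1.661993)/(-0.015879 - (-0.237779))
       = 1.732146
Iteration 4:
  f(1.727461) = -0.015879
  f(1.732146) = 0.000329
  x_5 = 1.732146 - 0.000329×(1.732146 - 1.727461)/(0.000329 - (-0.015879))
       = 1.732051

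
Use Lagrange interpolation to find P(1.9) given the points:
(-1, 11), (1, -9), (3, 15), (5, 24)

Lagrange interpolation formula:
P(x) = Σ yᵢ × Lᵢ(x)
where Lᵢ(x) = Π_{j≠i} (x - xⱼ)/(xᵢ - xⱼ)

L_0(1.9) = (1.9 - 1)/(-1 - 1) × (1.9 - 3)/(-1 - 3) × (1.9 - 5)/(-1 - 5) = -0.063938
L_1(1.9) = (1.9 - (-1))/(1 - (-1)) × (1.9 - 3)/(1 - 3) × (1.9 - 5)/(1 - 5) = 0.618062
L_2(1.9) = (1.9 - (-1))/(3 - (-1)) × (1.9 - 1)/(3 - 1) × (1.9 - 5)/(3 - 5) = 0.505687
L_3(1.9) = (1.9 - (-1))/(5 - (-1)) × (1.9 - 1)/(5 - 1) × (1.9 - 3)/(5 - 3) = -0.059812

P(1.9) = 11×L_0(1.9) + (-9)×L_1(1.9) + 15×L_2(1.9) + 24×L_3(1.9)
P(1.9) = -0.116062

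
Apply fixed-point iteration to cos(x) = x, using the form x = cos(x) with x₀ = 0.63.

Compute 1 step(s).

Equation: cos(x) = x
Fixed-point form: x = cos(x)
x₀ = 0.63

x_1 = g(0.630000) = 0.808028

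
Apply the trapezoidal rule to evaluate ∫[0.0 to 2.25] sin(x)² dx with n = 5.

f(x) = sin(x)²
a = 0.0, b = 2.25, n = 5
h = (b - a)/n = 0.450000

Trapezoidal rule: (h/2)[f(x₀) + 2f(x₁) + 2f(x₂) + ... + f(xₙ)]

x_0 = 0.0000, f(x_0) = 0.000000, coefficient = 1
x_1 = 0.4500, f(x_1) = 0.189195, coefficient = 2
x_2 = 0.9000, f(x_2) = 0.613601, coefficient = 2
x_3 = 1.3500, f(x_3) = 0.952036, coefficient = 2
x_4 = 1.8000, f(x_4) = 0.948379, coefficient = 2
x_5 = 2.2500, f(x_5) = 0.605398, coefficient = 1

I ≈ (0.450000/2) × 6.011821 = 1.352660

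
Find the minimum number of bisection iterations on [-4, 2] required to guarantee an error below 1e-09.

We need (b-a)/2^n ≤ 1e-09
(2 - (-4))/2^n ≤ 1e-09
6/2^n ≤ 1e-09
2^n ≥ 6000000000
n ≥ log₂(6000000000) = 32.48
n ≥ 33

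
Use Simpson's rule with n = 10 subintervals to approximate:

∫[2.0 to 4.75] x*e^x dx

f(x) = x*e^x
a = 2.0, b = 4.75, n = 10
h = (b - a)/n = 0.275000

Simpson's rule: (h/3)[f(x₀) + 4f(x₁) + 2f(x₂) + ... + f(xₙ)]

x_0 = 2.0000, f(x_0) = 14.778112, coefficient = 1
x_1 = 2.2750, f(x_1) = 22.131016, coefficient = 4
x_2 = 2.5500, f(x_2) = 32.658115, coefficient = 2
x_3 = 2.8250, f(x_3) = 47.632170, coefficient = 4
x_4 = 3.1000, f(x_4) = 68.813649, coefficient = 2
x_5 = 3.3750, f(x_5) = 98.631958, coefficient = 4
x_6 = 3.6500, f(x_6) = 140.432531, coefficient = 2
x_7 = 3.9250, f(x_7) = 198.813331, coefficient = 4
x_8 = 4.2000, f(x_8) = 280.082590, coefficient = 2
x_9 = 4.4750, f(x_9) = 392.880837, coefficient = 4
x_10 = 4.7500, f(x_10) = 549.025352, coefficient = 1

I ≈ (0.275000/3) × 4648.134479 = 426.078994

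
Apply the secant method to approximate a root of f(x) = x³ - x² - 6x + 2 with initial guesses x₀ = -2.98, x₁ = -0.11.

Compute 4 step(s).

f(x) = x³ - x² - 6x + 2
x₀ = -2.98, x₁ = -0.11

Secant formula: x_{n+1} = x_n - f(x_n)(x_n - x_{n-1})/(f(x_n) - f(x_{n-1}))

Iteration 1:
  f(-2.980000) = -15.463992
  f(-0.110000) = 2.646569
  x_2 = -0.110000 - 2.646569×(-0.110000 - (-2.980000))/(2.646569 - (-15.463992))
       = -0.529405
Iteration 2:
  f(-0.110000) = 2.646569
  f(-0.529405) = 4.747783
  x_3 = -0.529405 - 4.747783×(-0.529405 - (-0.110000))/(4.747783 - 2.646569)
       = 0.418258
Iteration 3:
  f(-0.529405) = 4.747783
  f(0.418258) = -0.611319
  x_4 = 0.418258 - (-0.611319)×(0.418258 - (-0.529405))/(-0.611319 - 4.747783)
       = 0.310157
Iteration 4:
  f(0.418258) = -0.611319
  f(0.310157) = 0.072696
  x_5 = 0.310157 - 0.072696×(0.310157 - 0.418258)/(0.072696 - (-0.611319))
       = 0.321646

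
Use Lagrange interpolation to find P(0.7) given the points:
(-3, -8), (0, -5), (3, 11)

Lagrange interpolation formula:
P(x) = Σ yᵢ × Lᵢ(x)
where Lᵢ(x) = Π_{j≠i} (x - xⱼ)/(xᵢ - xⱼ)

L_0(0.7) = (0.7 - 0)/(-3 - 0) × (0.7 - 3)/(-3 - 3) = -0.089444
L_1(0.7) = (0.7 - (-3))/(0 - (-3)) × (0.7 - 3)/(0 - 3) = 0.945556
L_2(0.7) = (0.7 - (-3))/(3 - (-3)) × (0.7 - 0)/(3 - 0) = 0.143889

P(0.7) = (-8)×L_0(0.7) + (-5)×L_1(0.7) + 11×L_2(0.7)
P(0.7) = -2.429444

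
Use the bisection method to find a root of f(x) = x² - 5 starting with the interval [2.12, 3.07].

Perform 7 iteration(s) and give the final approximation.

f(x) = x² - 5
Initial interval: [2.12, 3.07]

Iteration 1:
  c_1 = (2.120000 + 3.070000)/2 = 2.595000
  f(c_1) = f(2.595000) = 1.734025
  f(a) × f(c) < 0, new interval: [2.120000, 2.595000]
Iteration 2:
  c_2 = (2.120000 + 2.595000)/2 = 2.357500
  f(c_2) = f(2.357500) = 0.557806
  f(a) × f(c) < 0, new interval: [2.120000, 2.357500]
Iteration 3:
  c_3 = (2.120000 + 2.357500)/2 = 2.238750
  f(c_3) = f(2.238750) = 0.012002
  f(a) × f(c) < 0, new interval: [2.120000, 2.238750]
Iteration 4:
  c_4 = (2.120000 + 2.238750)/2 = 2.179375
  f(c_4) = f(2.179375) = -0.250325
  f(a) × f(c) ≥ 0, new interval: [2.179375, 2.238750]
Iteration 5:
  c_5 = (2.179375 + 2.238750)/2 = 2.209062
  f(c_5) = f(2.209062) = -0.120043
  f(a) × f(c) ≥ 0, new interval: [2.209062, 2.238750]
Iteration 6:
  c_6 = (2.209062 + 2.238750)/2 = 2.223906
  f(c_6) = f(2.223906) = -0.054241
  f(a) × f(c) ≥ 0, new interval: [2.223906, 2.238750]
Iteration 7:
  c_7 = (2.223906 + 2.238750)/2 = 2.231328
  f(c_7) = f(2.231328) = -0.021175
  f(a) × f(c) ≥ 0, new interval: [2.231328, 2.238750]

After 7 iteration(s), the approximation is c_7 = 2.231328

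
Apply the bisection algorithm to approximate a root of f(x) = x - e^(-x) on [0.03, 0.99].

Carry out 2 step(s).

f(x) = x - e^(-x)
Initial interval: [0.03, 0.99]

Iteration 1:
  c_1 = (0.030000 + 0.990000)/2 = 0.510000
  f(c_1) = f(0.510000) = -0.090496
  f(a) × f(c) ≥ 0, new interval: [0.510000, 0.990000]
Iteration 2:
  c_2 = (0.510000 + 0.990000)/2 = 0.750000
  f(c_2) = f(0.750000) = 0.277633
  f(a) × f(c) < 0, new interval: [0.510000, 0.750000]

After 2 iteration(s), the approximation is c_2 = 0.750000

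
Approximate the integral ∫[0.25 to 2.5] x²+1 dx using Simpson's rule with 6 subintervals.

f(x) = x²+1
a = 0.25, b = 2.5, n = 6
h = (b - a)/n = 0.375000

Simpson's rule: (h/3)[f(x₀) + 4f(x₁) + 2f(x₂) + ... + f(xₙ)]

x_0 = 0.2500, f(x_0) = 1.062500, coefficient = 1
x_1 = 0.6250, f(x_1) = 1.390625, coefficient = 4
x_2 = 1.0000, f(x_2) = 2.000000, coefficient = 2
x_3 = 1.3750, f(x_3) = 2.890625, coefficient = 4
x_4 = 1.7500, f(x_4) = 4.062500, coefficient = 2
x_5 = 2.1250, f(x_5) = 5.515625, coefficient = 4
x_6 = 2.5000, f(x_6) = 7.250000, coefficient = 1

I ≈ (0.375000/3) × 59.625000 = 7.453125
Exact value: 7.453125
Error: 0.000000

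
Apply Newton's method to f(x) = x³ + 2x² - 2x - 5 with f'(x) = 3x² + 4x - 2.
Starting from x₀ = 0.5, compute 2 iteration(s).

f(x) = x³ + 2x² - 2x - 5
f'(x) = 3x² + 4x - 2
x₀ = 0.5

Newton-Raphson formula: x_{n+1} = x_n - f(x_n)/f'(x_n)

Iteration 1:
  f(0.500000) = -5.375000
  f'(0.500000) = 0.750000
  x_1 = 0.500000 - (-5.375000)/0.750000 = 7.666667
Iteration 2:
  f(7.666667) = 547.851852
  f'(7.666667) = 205.000000
  x_2 = 7.666667 - 547.851852/205.000000 = 4.994219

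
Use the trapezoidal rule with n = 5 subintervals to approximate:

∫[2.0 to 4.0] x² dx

f(x) = x²
a = 2.0, b = 4.0, n = 5
h = (b - a)/n = 0.400000

Trapezoidal rule: (h/2)[f(x₀) + 2f(x₁) + 2f(x₂) + ... + f(xₙ)]

x_0 = 2.0000, f(x_0) = 4.000000, coefficient = 1
x_1 = 2.4000, f(x_1) = 5.760000, coefficient = 2
x_2 = 2.8000, f(x_2) = 7.840000, coefficient = 2
x_3 = 3.2000, f(x_3) = 10.240000, coefficient = 2
x_4 = 3.6000, f(x_4) = 12.960000, coefficient = 2
x_5 = 4.0000, f(x_5) = 16.000000, coefficient = 1

I ≈ (0.400000/2) × 93.600000 = 18.720000
Exact value: 18.666667
Error: 0.053333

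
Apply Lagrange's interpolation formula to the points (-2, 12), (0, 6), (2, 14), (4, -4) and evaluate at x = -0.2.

Lagrange interpolation formula:
P(x) = Σ yᵢ × Lᵢ(x)
where Lᵢ(x) = Π_{j≠i} (x - xⱼ)/(xᵢ - xⱼ)

L_0(-0.2) = (-0.2 - 0)/(-2 - 0) × (-0.2 - 2)/(-2 - 2) × (-0.2 - 4)/(-2 - 4) = 0.038500
L_1(-0.2) = (-0.2 - (-2))/(0 - (-2)) × (-0.2 - 2)/(0 - 2) × (-0.2 - 4)/(0 - 4) = 1.039500
L_2(-0.2) = (-0.2 - (-2))/(2 - (-2)) × (-0.2 - 0)/(2 - 0) × (-0.2 - 4)/(2 - 4) = -0.094500
L_3(-0.2) = (-0.2 - (-2))/(4 - (-2)) × (-0.2 - 0)/(4 - 0) × (-0.2 - 2)/(4 - 2) = 0.016500

P(-0.2) = 12×L_0(-0.2) + 6×L_1(-0.2) + 14×L_2(-0.2) + (-4)×L_3(-0.2)
P(-0.2) = 5.310000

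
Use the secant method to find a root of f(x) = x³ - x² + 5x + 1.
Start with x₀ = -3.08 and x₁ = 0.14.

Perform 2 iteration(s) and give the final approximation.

f(x) = x³ - x² + 5x + 1
x₀ = -3.08, x₁ = 0.14

Secant formula: x_{n+1} = x_n - f(x_n)(x_n - x_{n-1})/(f(x_n) - f(x_{n-1}))

Iteration 1:
  f(-3.080000) = -53.104512
  f(0.140000) = 1.683144
  x_2 = 0.140000 - 1.683144×(0.140000 - (-3.080000))/(1.683144 - (-53.104512))
       = 0.041078
Iteration 2:
  f(0.140000) = 1.683144
  f(0.041078) = 1.203770
  x_3 = 0.041078 - 1.203770×(0.041078 - 0.140000)/(1.203770 - 1.683144)
       = -0.207329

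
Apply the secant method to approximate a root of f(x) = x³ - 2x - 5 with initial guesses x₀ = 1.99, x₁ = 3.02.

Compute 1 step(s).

f(x) = x³ - 2x - 5
x₀ = 1.99, x₁ = 3.02

Secant formula: x_{n+1} = x_n - f(x_n)(x_n - x_{n-1})/(f(x_n) - f(x_{n-1}))

Iteration 1:
  f(1.990000) = -1.099401
  f(3.020000) = 16.503608
  x_2 = 3.020000 - 16.503608×(3.020000 - 1.990000)/(16.503608 - (-1.099401))
       = 2.054329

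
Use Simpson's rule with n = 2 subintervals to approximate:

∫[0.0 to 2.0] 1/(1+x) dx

f(x) = 1/(1+x)
a = 0.0, b = 2.0, n = 2
h = (b - a)/n = 1.000000

Simpson's rule: (h/3)[f(x₀) + 4f(x₁) + 2f(x₂) + ... + f(xₙ)]

x_0 = 0.0000, f(x_0) = 1.000000, coefficient = 1
x_1 = 1.0000, f(x_1) = 0.500000, coefficient = 4
x_2 = 2.0000, f(x_2) = 0.333333, coefficient = 1

I ≈ (1.000000/3) × 3.333333 = 1.111111
Exact value: 1.098612
Error: 0.012499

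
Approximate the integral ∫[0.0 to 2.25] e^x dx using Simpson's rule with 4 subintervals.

f(x) = e^x
a = 0.0, b = 2.25, n = 4
h = (b - a)/n = 0.562500

Simpson's rule: (h/3)[f(x₀) + 4f(x₁) + 2f(x₂) + ... + f(xₙ)]

x_0 = 0.0000, f(x_0) = 1.000000, coefficient = 1
x_1 = 0.5625, f(x_1) = 1.755055, coefficient = 4
x_2 = 1.1250, f(x_2) = 3.080217, coefficient = 2
x_3 = 1.6875, f(x_3) = 5.405949, coefficient = 4
x_4 = 2.2500, f(x_4) = 9.487736, coefficient = 1

I ≈ (0.562500/3) × 45.292184 = 8.492284
Exact value: 8.487736
Error: 0.004549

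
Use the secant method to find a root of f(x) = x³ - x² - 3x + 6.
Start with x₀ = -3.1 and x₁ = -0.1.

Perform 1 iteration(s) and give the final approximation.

f(x) = x³ - x² - 3x + 6
x₀ = -3.1, x₁ = -0.1

Secant formula: x_{n+1} = x_n - f(x_n)(x_n - x_{n-1})/(f(x_n) - f(x_{n-1}))

Iteration 1:
  f(-3.100000) = -24.101000
  f(-0.100000) = 6.289000
  x_2 = -0.100000 - 6.289000×(-0.100000 - (-3.100000))/(6.289000 - (-24.101000))
       = -0.720829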